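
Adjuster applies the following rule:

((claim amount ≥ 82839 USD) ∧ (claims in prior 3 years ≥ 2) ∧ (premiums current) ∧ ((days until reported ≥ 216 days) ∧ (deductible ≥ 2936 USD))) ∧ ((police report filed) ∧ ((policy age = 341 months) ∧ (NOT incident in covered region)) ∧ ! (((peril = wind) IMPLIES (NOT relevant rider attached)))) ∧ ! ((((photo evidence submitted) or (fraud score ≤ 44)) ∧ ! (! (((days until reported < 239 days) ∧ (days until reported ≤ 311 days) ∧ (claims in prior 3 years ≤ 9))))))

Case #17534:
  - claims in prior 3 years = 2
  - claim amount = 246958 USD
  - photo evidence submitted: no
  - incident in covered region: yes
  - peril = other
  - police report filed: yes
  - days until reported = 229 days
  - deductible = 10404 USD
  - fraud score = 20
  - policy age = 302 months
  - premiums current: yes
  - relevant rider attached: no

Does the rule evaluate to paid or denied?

Atomic conditions:
  claim amount ≥ 82839 USD: 246958 ≥ 82839 is true
  claims in prior 3 years ≥ 2: 2 ≥ 2 is true
  premiums current: yes → true
  days until reported ≥ 216 days: 229 ≥ 216 is true
  deductible ≥ 2936 USD: 10404 ≥ 2936 is true
  police report filed: yes → true
  policy age = 341 months: 302 == 341 is false
  NOT incident in covered region: yes → false
  peril = wind: other == wind is false
  NOT relevant rider attached: no → true
  photo evidence submitted: no → false
  fraud score ≤ 44: 20 ≤ 44 is true
  days until reported < 239 days: 229 < 239 is true
  days until reported ≤ 311 days: 229 ≤ 311 is true
  claims in prior 3 years ≤ 9: 2 ≤ 9 is true
Combine:
[1.4] true AND true = true
[1] true AND true AND true AND true = true
[2.2] false AND false = false
[2.3.1] false → true (antecedent false ⇒ implication holds) = true
[2.3] NOT true = false
[2] true AND false AND false = false
[3.1.1] false OR true = true
[3.1.2.1.1] true AND true AND true = true
[3.1.2.1] NOT true = false
[3.1.2] NOT false = true
[3.1] true AND true = true
[3] NOT true = false
[root] true AND false AND false = false
Overall: false → denied

Denied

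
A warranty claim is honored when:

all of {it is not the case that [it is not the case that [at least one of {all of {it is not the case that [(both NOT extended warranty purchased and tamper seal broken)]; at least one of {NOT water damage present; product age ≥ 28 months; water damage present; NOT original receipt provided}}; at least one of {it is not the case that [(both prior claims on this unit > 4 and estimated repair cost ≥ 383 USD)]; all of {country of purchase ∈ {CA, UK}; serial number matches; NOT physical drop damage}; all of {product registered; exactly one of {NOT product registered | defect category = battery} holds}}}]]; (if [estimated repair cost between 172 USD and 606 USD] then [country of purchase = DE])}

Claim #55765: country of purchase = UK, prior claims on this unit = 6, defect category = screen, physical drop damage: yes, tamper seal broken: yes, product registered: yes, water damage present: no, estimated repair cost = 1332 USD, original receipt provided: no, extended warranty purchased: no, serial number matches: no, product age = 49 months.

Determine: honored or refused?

Refused

Atomic conditions:
  NOT extended warranty purchased: no → true
  tamper seal broken: yes → true
  NOT water damage present: no → true
  product age ≥ 28 months: 49 ≥ 28 is true
  water damage present: no → false
  NOT original receipt provided: no → true
  prior claims on this unit > 4: 6 > 4 is true
  estimated repair cost ≥ 383 USD: 1332 ≥ 383 is true
  country of purchase ∈ {CA, UK}: UK is in the set → true
  serial number matches: no → false
  NOT physical drop damage: yes → false
  product registered: yes → true
  NOT product registered: yes → false
  defect category = battery: screen == battery is false
  estimated repair cost between 172 USD and 606 USD: 1332 in [172, 606] is false
  country of purchase = DE: UK == DE is false
Combine:
[1.1.1.1.1.1] true AND true = true
[1.1.1.1.1] NOT true = false
[1.1.1.1.2] true OR true OR false OR true = true
[1.1.1.1] false AND true = false
[1.1.1.2.1.1] true AND true = true
[1.1.1.2.1] NOT true = false
[1.1.1.2.2] true AND false AND false = false
[1.1.1.2.3.2] exactly-one(false, false) = false
[1.1.1.2.3] true AND false = false
[1.1.1.2] false OR false OR false = false
[1.1.1] false OR false = false
[1.1] NOT false = true
[1] NOT true = false
[2] false → false (antecedent false ⇒ implication holds) = true
[root] false AND true = false
Overall: false → refused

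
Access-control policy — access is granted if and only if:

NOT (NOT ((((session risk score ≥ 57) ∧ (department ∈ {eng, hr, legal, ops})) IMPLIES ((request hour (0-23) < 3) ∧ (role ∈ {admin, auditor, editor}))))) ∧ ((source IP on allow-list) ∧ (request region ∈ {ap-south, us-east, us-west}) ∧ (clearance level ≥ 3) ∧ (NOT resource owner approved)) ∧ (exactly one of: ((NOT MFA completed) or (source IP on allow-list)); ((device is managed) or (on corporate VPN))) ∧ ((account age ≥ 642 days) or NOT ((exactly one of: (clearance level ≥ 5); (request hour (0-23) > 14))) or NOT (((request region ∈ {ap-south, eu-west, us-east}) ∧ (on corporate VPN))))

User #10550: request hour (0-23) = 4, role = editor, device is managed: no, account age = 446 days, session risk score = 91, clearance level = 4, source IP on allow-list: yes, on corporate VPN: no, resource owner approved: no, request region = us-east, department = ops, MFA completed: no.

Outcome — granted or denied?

Denied

Atomic conditions:
  session risk score ≥ 57: 91 ≥ 57 is true
  department ∈ {eng, hr, legal, ops}: ops is in the set → true
  request hour (0-23) < 3: 4 < 3 is false
  role ∈ {admin, auditor, editor}: editor is in the set → true
  source IP on allow-list: yes → true
  request region ∈ {ap-south, us-east, us-west}: us-east is in the set → true
  clearance level ≥ 3: 4 ≥ 3 is true
  NOT resource owner approved: no → true
  NOT MFA completed: no → true
  device is managed: no → false
  on corporate VPN: no → false
  account age ≥ 642 days: 446 ≥ 642 is false
  clearance level ≥ 5: 4 ≥ 5 is false
  request hour (0-23) > 14: 4 > 14 is false
  request region ∈ {ap-south, eu-west, us-east}: us-east is in the set → true
Combine:
[1.1.1.1] true AND true = true
[1.1.1.2] false AND true = false
[1.1.1] true → false = false
[1.1] NOT false = true
[1] NOT true = false
[2] true AND true AND true AND true = true
[3.1] true OR true = true
[3.2] false OR false = false
[3] exactly-one(true, false) = true
[4.2.1] exactly-one(false, false) = false
[4.2] NOT false = true
[4.3.1] true AND false = false
[4.3] NOT false = true
[4] false OR true OR true = true
[root] false AND true AND true AND true = false
Overall: false → denied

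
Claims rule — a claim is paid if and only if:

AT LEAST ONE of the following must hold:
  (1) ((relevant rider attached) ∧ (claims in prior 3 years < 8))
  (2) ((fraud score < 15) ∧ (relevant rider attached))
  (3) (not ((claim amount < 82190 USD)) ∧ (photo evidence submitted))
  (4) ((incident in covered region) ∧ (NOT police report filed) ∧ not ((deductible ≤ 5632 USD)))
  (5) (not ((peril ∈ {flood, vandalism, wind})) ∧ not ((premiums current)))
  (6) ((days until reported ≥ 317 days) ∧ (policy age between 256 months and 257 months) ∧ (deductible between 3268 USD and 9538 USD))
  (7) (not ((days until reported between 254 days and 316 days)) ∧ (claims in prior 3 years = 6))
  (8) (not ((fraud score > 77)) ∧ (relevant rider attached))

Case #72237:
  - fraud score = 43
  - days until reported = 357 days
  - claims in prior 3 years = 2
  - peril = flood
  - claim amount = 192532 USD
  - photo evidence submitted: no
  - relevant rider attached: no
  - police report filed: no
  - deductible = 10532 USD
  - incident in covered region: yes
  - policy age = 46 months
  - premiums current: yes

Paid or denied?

Paid

Atomic conditions:
  relevant rider attached: no → false
  claims in prior 3 years < 8: 2 < 8 is true
  fraud score < 15: 43 < 15 is false
  claim amount < 82190 USD: 192532 < 82190 is false
  photo evidence submitted: no → false
  incident in covered region: yes → true
  NOT police report filed: no → true
  deductible ≤ 5632 USD: 10532 ≤ 5632 is false
  peril ∈ {flood, vandalism, wind}: flood is in the set → true
  premiums current: yes → true
  days until reported ≥ 317 days: 357 ≥ 317 is true
  policy age between 256 months and 257 months: 46 in [256, 257] is false
  deductible between 3268 USD and 9538 USD: 10532 in [3268, 9538] is false
  days until reported between 254 days and 316 days: 357 in [254, 316] is false
  claims in prior 3 years = 6: 2 == 6 is false
  fraud score > 77: 43 > 77 is false
Combine:
[1] false AND true = false
[2] false AND false = false
[3.1] NOT false = true
[3] true AND false = false
[4.3] NOT false = true
[4] true AND true AND true = true
[5.1] NOT true = false
[5.2] NOT true = false
[5] false AND false = false
[6] true AND false AND false = false
[7.1] NOT false = true
[7] true AND false = false
[8.1] NOT false = true
[8] true AND false = false
[root] false OR false OR false OR true OR false OR false OR false OR false = true
Overall: true → paid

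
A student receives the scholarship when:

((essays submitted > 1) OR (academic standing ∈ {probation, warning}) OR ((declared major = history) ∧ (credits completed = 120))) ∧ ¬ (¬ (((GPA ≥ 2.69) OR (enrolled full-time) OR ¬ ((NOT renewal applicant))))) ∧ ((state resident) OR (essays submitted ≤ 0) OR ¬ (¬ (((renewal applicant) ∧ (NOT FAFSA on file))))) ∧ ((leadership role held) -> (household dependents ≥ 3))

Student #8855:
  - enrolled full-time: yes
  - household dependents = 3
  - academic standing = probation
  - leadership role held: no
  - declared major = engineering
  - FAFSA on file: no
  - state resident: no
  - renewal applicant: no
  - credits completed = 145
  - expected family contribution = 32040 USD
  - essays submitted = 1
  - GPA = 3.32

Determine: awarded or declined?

Atomic conditions:
  essays submitted > 1: 1 > 1 is false
  academic standing ∈ {probation, warning}: probation is in the set → true
  declared major = history: engineering == history is false
  credits completed = 120: 145 == 120 is false
  GPA ≥ 2.69: 3.32 ≥ 2.69 is true
  enrolled full-time: yes → true
  NOT renewal applicant: no → true
  state resident: no → false
  essays submitted ≤ 0: 1 ≤ 0 is false
  renewal applicant: no → false
  NOT FAFSA on file: no → true
  leadership role held: no → false
  household dependents ≥ 3: 3 ≥ 3 is true
Combine:
[1.3] false AND false = false
[1] false OR true OR false = true
[2.1.1.3] NOT true = false
[2.1.1] true OR true OR false = true
[2.1] NOT true = false
[2] NOT false = true
[3.3.1.1] false AND true = false
[3.3.1] NOT false = true
[3.3] NOT true = false
[3] false OR false OR false = false
[4] false → true (antecedent false ⇒ implication holds) = true
[root] true AND true AND false AND true = false
Overall: false → declined

Declined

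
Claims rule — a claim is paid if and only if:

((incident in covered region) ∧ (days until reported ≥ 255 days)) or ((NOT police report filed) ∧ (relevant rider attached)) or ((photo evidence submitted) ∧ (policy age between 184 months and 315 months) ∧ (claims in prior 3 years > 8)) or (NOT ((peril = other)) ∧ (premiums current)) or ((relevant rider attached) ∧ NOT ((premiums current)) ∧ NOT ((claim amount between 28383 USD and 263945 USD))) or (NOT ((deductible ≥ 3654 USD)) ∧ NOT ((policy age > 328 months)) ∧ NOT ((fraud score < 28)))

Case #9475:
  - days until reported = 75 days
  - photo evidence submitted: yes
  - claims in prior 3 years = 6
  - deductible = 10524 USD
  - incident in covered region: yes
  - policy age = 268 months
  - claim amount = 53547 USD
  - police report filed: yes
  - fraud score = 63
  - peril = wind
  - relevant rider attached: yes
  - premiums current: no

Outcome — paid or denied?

Atomic conditions:
  incident in covered region: yes → true
  days until reported ≥ 255 days: 75 ≥ 255 is false
  NOT police report filed: yes → false
  relevant rider attached: yes → true
  photo evidence submitted: yes → true
  policy age between 184 months and 315 months: 268 in [184, 315] is true
  claims in prior 3 years > 8: 6 > 8 is false
  peril = other: wind == other is false
  premiums current: no → false
  claim amount between 28383 USD and 263945 USD: 53547 in [28383, 263945] is true
  deductible ≥ 3654 USD: 10524 ≥ 3654 is true
  policy age > 328 months: 268 > 328 is false
  fraud score < 28: 63 < 28 is false
Combine:
[1] true AND false = false
[2] false AND true = false
[3] true AND true AND false = false
[4.1] NOT false = true
[4] true AND false = false
[5.2] NOT false = true
[5.3] NOT true = false
[5] true AND true AND false = false
[6.1] NOT true = false
[6.2] NOT false = true
[6.3] NOT false = true
[6] false AND true AND true = false
[root] false OR false OR false OR false OR false OR false = false
Overall: false → denied

Denied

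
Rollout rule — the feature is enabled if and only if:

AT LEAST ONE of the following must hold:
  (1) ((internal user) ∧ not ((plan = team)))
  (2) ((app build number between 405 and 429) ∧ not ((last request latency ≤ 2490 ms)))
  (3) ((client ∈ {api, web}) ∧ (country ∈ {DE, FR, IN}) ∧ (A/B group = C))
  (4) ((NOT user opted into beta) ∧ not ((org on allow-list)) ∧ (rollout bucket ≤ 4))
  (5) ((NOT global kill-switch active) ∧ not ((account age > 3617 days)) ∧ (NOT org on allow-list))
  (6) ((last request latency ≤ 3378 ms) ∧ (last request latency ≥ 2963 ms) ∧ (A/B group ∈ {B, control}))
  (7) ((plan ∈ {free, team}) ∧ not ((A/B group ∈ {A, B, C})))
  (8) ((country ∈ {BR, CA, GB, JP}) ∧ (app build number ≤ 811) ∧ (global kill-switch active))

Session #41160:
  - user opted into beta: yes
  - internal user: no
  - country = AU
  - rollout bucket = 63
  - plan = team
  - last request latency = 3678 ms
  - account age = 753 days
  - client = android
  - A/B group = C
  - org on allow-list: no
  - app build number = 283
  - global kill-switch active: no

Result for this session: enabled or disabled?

Atomic conditions:
  internal user: no → false
  plan = team: team == team is true
  app build number between 405 and 429: 283 in [405, 429] is false
  last request latency ≤ 2490 ms: 3678 ≤ 2490 is false
  client ∈ {api, web}: android is not in the set → false
  country ∈ {DE, FR, IN}: AU is not in the set → false
  A/B group = C: C == C is true
  NOT user opted into beta: yes → false
  org on allow-list: no → false
  rollout bucket ≤ 4: 63 ≤ 4 is false
  NOT global kill-switch active: no → true
  account age > 3617 days: 753 > 3617 is false
  NOT org on allow-list: no → true
  last request latency ≤ 3378 ms: 3678 ≤ 3378 is false
  last request latency ≥ 2963 ms: 3678 ≥ 2963 is true
  A/B group ∈ {B, control}: C is not in the set → false
  plan ∈ {free, team}: team is in the set → true
  A/B group ∈ {A, B, C}: C is in the set → true
  country ∈ {BR, CA, GB, JP}: AU is not in the set → false
  app build number ≤ 811: 283 ≤ 811 is true
  global kill-switch active: no → false
Combine:
[1.2] NOT true = false
[1] false AND false = false
[2.2] NOT false = true
[2] false AND true = false
[3] false AND false AND true = false
[4.2] NOT false = true
[4] false AND true AND false = false
[5.2] NOT false = true
[5] true AND true AND true = true
[6] false AND true AND false = false
[7.2] NOT true = false
[7] true AND false = false
[8] false AND true AND false = false
[root] false OR false OR false OR false OR true OR false OR false OR false = true
Overall: true → enabled

Enabled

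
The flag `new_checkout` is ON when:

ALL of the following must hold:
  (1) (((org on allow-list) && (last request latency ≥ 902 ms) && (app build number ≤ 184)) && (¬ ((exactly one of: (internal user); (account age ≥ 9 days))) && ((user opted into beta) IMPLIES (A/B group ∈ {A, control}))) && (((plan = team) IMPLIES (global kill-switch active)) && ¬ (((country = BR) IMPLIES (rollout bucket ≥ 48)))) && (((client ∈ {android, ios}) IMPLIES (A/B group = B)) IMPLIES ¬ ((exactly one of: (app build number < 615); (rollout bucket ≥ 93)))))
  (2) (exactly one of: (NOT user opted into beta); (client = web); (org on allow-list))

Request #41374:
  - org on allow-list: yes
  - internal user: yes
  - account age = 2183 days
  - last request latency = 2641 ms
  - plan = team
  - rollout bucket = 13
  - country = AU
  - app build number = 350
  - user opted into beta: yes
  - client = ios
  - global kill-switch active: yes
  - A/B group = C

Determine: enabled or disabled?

Atomic conditions:
  org on allow-list: yes → true
  last request latency ≥ 902 ms: 2641 ≥ 902 is true
  app build number ≤ 184: 350 ≤ 184 is false
  internal user: yes → true
  account age ≥ 9 days: 2183 ≥ 9 is true
  user opted into beta: yes → true
  A/B group ∈ {A, control}: C is not in the set → false
  plan = team: team == team is true
  global kill-switch active: yes → true
  country = BR: AU == BR is false
  rollout bucket ≥ 48: 13 ≥ 48 is false
  client ∈ {android, ios}: ios is in the set → true
  A/B group = B: C == B is false
  app build number < 615: 350 < 615 is true
  rollout bucket ≥ 93: 13 ≥ 93 is false
  NOT user opted into beta: yes → false
  client = web: ios == web is false
Combine:
[1.1] true AND true AND false = false
[1.2.1.1] exactly-one(true, true) = false
[1.2.1] NOT false = true
[1.2.2] true → false = false
[1.2] true AND false = false
[1.3.1] true → true = true
[1.3.2.1] false → false (antecedent false ⇒ implication holds) = true
[1.3.2] NOT true = false
[1.3] true AND false = false
[1.4.1] true → false = false
[1.4.2.1] exactly-one(true, false) = true
[1.4.2] NOT true = false
[1.4] false → false (antecedent false ⇒ implication holds) = true
[1] false AND false AND false AND true = false
[2] exactly-one(false, false, true) = true
[root] false AND true = false
Overall: false → disabled

Disabled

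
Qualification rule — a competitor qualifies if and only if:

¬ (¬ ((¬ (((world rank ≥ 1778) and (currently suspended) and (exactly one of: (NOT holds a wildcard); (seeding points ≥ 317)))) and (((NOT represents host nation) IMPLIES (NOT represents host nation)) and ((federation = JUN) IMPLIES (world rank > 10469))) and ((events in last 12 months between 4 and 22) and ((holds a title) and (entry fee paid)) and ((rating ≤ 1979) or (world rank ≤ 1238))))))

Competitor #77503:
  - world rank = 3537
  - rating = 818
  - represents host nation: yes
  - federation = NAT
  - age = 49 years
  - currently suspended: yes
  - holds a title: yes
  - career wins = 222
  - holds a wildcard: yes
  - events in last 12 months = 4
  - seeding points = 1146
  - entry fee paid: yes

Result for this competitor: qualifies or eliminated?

Eliminated

Atomic conditions:
  world rank ≥ 1778: 3537 ≥ 1778 is true
  currently suspended: yes → true
  NOT holds a wildcard: yes → false
  seeding points ≥ 317: 1146 ≥ 317 is true
  NOT represents host nation: yes → false
  federation = JUN: NAT == JUN is false
  world rank > 10469: 3537 > 10469 is false
  events in last 12 months between 4 and 22: 4 in [4, 22] is true
  holds a title: yes → true
  entry fee paid: yes → true
  rating ≤ 1979: 818 ≤ 1979 is true
  world rank ≤ 1238: 3537 ≤ 1238 is false
Combine:
[1.1.1.1.3] exactly-one(false, true) = true
[1.1.1.1] true AND true AND true = true
[1.1.1] NOT true = false
[1.1.2.1] false → false (antecedent false ⇒ implication holds) = true
[1.1.2.2] false → false (antecedent false ⇒ implication holds) = true
[1.1.2] true AND true = true
[1.1.3.2] true AND true = true
[1.1.3.3] true OR false = true
[1.1.3] true AND true AND true = true
[1.1] false AND true AND true = false
[1] NOT false = true
[root] NOT true = false
Overall: false → eliminated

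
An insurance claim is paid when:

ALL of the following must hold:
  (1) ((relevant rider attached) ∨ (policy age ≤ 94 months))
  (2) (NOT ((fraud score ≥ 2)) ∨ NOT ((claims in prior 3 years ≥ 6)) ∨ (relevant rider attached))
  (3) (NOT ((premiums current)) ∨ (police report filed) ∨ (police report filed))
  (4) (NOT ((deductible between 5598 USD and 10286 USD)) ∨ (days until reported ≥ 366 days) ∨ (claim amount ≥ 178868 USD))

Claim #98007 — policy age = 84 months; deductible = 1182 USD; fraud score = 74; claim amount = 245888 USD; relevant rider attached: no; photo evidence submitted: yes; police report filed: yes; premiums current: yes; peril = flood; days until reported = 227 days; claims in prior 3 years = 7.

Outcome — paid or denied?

Atomic conditions:
  relevant rider attached: no → false
  policy age ≤ 94 months: 84 ≤ 94 is true
  fraud score ≥ 2: 74 ≥ 2 is true
  claims in prior 3 years ≥ 6: 7 ≥ 6 is true
  premiums current: yes → true
  police report filed: yes → true
  deductible between 5598 USD and 10286 USD: 1182 in [5598, 10286] is false
  days until reported ≥ 366 days: 227 ≥ 366 is false
  claim amount ≥ 178868 USD: 245888 ≥ 178868 is true
Combine:
[1] false OR true = true
[2.1] NOT true = false
[2.2] NOT true = false
[2] false OR false OR false = false
[3.1] NOT true = false
[3] false OR true OR true = true
[4.1] NOT false = true
[4] true OR false OR true = true
[root] true AND false AND true AND true = false
Overall: false → denied

Denied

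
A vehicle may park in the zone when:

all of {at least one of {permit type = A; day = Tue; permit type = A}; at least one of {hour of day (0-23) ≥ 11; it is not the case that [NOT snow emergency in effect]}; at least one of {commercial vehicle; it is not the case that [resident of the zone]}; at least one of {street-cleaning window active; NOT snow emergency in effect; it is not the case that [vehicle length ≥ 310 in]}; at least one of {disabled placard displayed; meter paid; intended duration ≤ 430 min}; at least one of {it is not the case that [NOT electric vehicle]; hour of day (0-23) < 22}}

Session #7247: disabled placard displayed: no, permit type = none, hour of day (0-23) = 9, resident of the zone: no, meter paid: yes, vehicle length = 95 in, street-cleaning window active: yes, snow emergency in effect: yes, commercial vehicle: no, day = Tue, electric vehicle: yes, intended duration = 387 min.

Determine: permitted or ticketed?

Atomic conditions:
  permit type = A: none == A is false
  day = Tue: Tue == Tue is true
  hour of day (0-23) ≥ 11: 9 ≥ 11 is false
  NOT snow emergency in effect: yes → false
  commercial vehicle: no → false
  resident of the zone: no → false
  street-cleaning window active: yes → true
  vehicle length ≥ 310 in: 95 ≥ 310 is false
  disabled placard displayed: no → false
  meter paid: yes → true
  intended duration ≤ 430 min: 387 ≤ 430 is true
  NOT electric vehicle: yes → false
  hour of day (0-23) < 22: 9 < 22 is true
Combine:
[1] false OR true OR false = true
[2.2] NOT false = true
[2] false OR true = true
[3.2] NOT false = true
[3] false OR true = true
[4.3] NOT false = true
[4] true OR false OR true = true
[5] false OR true OR true = true
[6.1] NOT false = true
[6] true OR true = true
[root] true AND true AND true AND true AND true AND true = true
Overall: true → permitted

Permitted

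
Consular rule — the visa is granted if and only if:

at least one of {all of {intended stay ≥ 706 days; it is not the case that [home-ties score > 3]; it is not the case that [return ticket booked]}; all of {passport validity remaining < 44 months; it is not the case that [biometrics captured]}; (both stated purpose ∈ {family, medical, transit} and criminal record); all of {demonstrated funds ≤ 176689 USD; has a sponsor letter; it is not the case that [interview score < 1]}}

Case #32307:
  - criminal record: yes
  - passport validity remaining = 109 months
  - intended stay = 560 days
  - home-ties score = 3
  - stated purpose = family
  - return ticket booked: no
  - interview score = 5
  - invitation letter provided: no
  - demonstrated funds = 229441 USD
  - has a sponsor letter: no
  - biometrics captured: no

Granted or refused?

Atomic conditions:
  intended stay ≥ 706 days: 560 ≥ 706 is false
  home-ties score > 3: 3 > 3 is false
  return ticket booked: no → false
  passport validity remaining < 44 months: 109 < 44 is false
  biometrics captured: no → false
  stated purpose ∈ {family, medical, transit}: family is in the set → true
  criminal record: yes → true
  demonstrated funds ≤ 176689 USD: 229441 ≤ 176689 is false
  has a sponsor letter: no → false
  interview score < 1: 5 < 1 is false
Combine:
[1.2] NOT false = true
[1.3] NOT false = true
[1] false AND true AND true = false
[2.2] NOT false = true
[2] false AND true = false
[3] true AND true = true
[4.3] NOT false = true
[4] false AND false AND true = false
[root] false OR false OR true OR false = true
Overall: true → granted

Granted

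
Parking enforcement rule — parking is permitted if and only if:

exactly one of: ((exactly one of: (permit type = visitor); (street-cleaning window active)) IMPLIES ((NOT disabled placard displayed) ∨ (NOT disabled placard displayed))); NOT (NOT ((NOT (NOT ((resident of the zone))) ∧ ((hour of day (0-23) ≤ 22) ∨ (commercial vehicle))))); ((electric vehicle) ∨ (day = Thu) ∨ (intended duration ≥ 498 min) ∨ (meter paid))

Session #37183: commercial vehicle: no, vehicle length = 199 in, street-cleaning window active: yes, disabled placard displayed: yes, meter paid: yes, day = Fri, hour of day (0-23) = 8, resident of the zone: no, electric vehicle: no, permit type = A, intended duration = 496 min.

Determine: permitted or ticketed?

Permitted

Atomic conditions:
  permit type = visitor: A == visitor is false
  street-cleaning window active: yes → true
  NOT disabled placard displayed: yes → false
  resident of the zone: no → false
  hour of day (0-23) ≤ 22: 8 ≤ 22 is true
  commercial vehicle: no → false
  electric vehicle: no → false
  day = Thu: Fri == Thu is false
  intended duration ≥ 498 min: 496 ≥ 498 is false
  meter paid: yes → true
Combine:
[1.1] exactly-one(false, true) = true
[1.2] false OR false = false
[1] true → false = false
[2.1.1.1.1] NOT false = true
[2.1.1.1] NOT true = false
[2.1.1.2] true OR false = true
[2.1.1] false AND true = false
[2.1] NOT false = true
[2] NOT true = false
[3] false OR false OR false OR true = true
[root] exactly-one(false, false, true) = true
Overall: true → permitted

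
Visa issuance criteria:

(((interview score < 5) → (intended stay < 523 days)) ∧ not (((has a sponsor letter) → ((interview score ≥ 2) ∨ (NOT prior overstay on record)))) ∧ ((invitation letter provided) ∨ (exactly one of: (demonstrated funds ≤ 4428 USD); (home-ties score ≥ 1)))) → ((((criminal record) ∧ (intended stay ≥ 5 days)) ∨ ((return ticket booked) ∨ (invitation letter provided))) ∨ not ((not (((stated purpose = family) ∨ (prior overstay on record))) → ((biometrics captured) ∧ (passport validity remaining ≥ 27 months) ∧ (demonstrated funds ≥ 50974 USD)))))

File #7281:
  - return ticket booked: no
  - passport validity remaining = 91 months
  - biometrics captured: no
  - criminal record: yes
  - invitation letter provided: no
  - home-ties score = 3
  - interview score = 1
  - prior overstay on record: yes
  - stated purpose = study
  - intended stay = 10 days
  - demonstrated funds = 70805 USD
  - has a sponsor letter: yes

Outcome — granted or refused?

Granted

Atomic conditions:
  interview score < 5: 1 < 5 is true
  intended stay < 523 days: 10 < 523 is true
  has a sponsor letter: yes → true
  interview score ≥ 2: 1 ≥ 2 is false
  NOT prior overstay on record: yes → false
  invitation letter provided: no → false
  demonstrated funds ≤ 4428 USD: 70805 ≤ 4428 is false
  home-ties score ≥ 1: 3 ≥ 1 is true
  criminal record: yes → true
  intended stay ≥ 5 days: 10 ≥ 5 is true
  return ticket booked: no → false
  stated purpose = family: study == family is false
  prior overstay on record: yes → true
  biometrics captured: no → false
  passport validity remaining ≥ 27 months: 91 ≥ 27 is true
  demonstrated funds ≥ 50974 USD: 70805 ≥ 50974 is true
Combine:
[1.1] true → true = true
[1.2.1.2] false OR false = false
[1.2.1] true → false = false
[1.2] NOT false = true
[1.3.2] exactly-one(false, true) = true
[1.3] false OR true = true
[1] true AND true AND true = true
[2.1.1] true AND true = true
[2.1.2] false OR false = false
[2.1] true OR false = true
[2.2.1.1.1] false OR true = true
[2.2.1.1] NOT true = false
[2.2.1.2] false AND true AND true = false
[2.2.1] false → false (antecedent false ⇒ implication holds) = true
[2.2] NOT true = false
[2] true OR false = true
[root] true → true = true
Overall: true → granted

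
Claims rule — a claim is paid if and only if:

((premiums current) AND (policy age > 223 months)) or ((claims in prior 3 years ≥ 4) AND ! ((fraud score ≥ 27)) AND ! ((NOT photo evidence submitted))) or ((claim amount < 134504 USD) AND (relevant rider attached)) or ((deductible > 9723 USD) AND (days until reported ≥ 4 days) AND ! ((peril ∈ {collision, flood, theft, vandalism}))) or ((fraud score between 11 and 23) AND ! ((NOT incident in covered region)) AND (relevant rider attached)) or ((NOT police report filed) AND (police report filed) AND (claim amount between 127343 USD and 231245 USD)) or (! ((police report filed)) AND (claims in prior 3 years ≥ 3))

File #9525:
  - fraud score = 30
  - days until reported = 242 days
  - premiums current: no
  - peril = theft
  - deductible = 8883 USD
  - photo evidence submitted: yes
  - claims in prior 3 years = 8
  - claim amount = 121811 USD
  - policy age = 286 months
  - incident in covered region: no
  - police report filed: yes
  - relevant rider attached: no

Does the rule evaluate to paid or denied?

Denied

Atomic conditions:
  premiums current: no → false
  policy age > 223 months: 286 > 223 is true
  claims in prior 3 years ≥ 4: 8 ≥ 4 is true
  fraud score ≥ 27: 30 ≥ 27 is true
  NOT photo evidence submitted: yes → false
  claim amount < 134504 USD: 121811 < 134504 is true
  relevant rider attached: no → false
  deductible > 9723 USD: 8883 > 9723 is false
  days until reported ≥ 4 days: 242 ≥ 4 is true
  peril ∈ {collision, flood, theft, vandalism}: theft is in the set → true
  fraud score between 11 and 23: 30 in [11, 23] is false
  NOT incident in covered region: no → true
  NOT police report filed: yes → false
  police report filed: yes → true
  claim amount between 127343 USD and 231245 USD: 121811 in [127343, 231245] is false
  claims in prior 3 years ≥ 3: 8 ≥ 3 is true
Combine:
[1] false AND true = false
[2.2] NOT true = false
[2.3] NOT false = true
[2] true AND false AND true = false
[3] true AND false = false
[4.3] NOT true = false
[4] false AND true AND false = false
[5.2] NOT true = false
[5] false AND false AND false = false
[6] false AND true AND false = false
[7.1] NOT true = false
[7] false AND true = false
[root] false OR false OR false OR false OR false OR false OR false = false
Overall: false → denied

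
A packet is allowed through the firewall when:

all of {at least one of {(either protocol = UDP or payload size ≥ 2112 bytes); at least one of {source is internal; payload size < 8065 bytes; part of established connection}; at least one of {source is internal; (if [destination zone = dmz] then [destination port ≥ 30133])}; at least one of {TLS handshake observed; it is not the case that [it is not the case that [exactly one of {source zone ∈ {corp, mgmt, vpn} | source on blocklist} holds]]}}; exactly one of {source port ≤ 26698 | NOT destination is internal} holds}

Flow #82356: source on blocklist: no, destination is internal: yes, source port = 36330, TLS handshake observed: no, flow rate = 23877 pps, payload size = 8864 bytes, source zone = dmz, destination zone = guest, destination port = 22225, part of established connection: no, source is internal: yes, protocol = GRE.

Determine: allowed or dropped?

Atomic conditions:
  protocol = UDP: GRE == UDP is false
  payload size ≥ 2112 bytes: 8864 ≥ 2112 is true
  source is internal: yes → true
  payload size < 8065 bytes: 8864 < 8065 is false
  part of established connection: no → false
  destination zone = dmz: guest == dmz is false
  destination port ≥ 30133: 22225 ≥ 30133 is false
  TLS handshake observed: no → false
  source zone ∈ {corp, mgmt, vpn}: dmz is not in the set → false
  source on blocklist: no → false
  source port ≤ 26698: 36330 ≤ 26698 is false
  NOT destination is internal: yes → false
Combine:
[1.1] false OR true = true
[1.2] true OR false OR false = true
[1.3.2] false → false (antecedent false ⇒ implication holds) = true
[1.3] true OR true = true
[1.4.2.1.1] exactly-one(false, false) = false
[1.4.2.1] NOT false = true
[1.4.2] NOT true = false
[1.4] false OR false = false
[1] true OR true OR true OR false = true
[2] exactly-one(false, false) = false
[root] true AND false = false
Overall: false → dropped

Dropped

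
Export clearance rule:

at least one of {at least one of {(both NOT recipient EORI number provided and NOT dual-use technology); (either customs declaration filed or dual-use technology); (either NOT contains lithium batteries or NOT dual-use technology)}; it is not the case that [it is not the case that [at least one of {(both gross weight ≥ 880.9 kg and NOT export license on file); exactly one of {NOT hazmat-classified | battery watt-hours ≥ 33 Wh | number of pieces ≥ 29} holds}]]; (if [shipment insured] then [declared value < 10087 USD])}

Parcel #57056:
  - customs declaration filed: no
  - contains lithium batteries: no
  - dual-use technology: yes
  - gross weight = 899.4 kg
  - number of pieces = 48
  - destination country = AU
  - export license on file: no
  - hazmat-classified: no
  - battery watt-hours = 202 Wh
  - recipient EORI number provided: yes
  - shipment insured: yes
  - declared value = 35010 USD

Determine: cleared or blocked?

Atomic conditions:
  NOT recipient EORI number provided: yes → false
  NOT dual-use technology: yes → false
  customs declaration filed: no → false
  dual-use technology: yes → true
  NOT contains lithium batteries: no → true
  gross weight ≥ 880.9 kg: 899.4 ≥ 880.9 is true
  NOT export license on file: no → true
  NOT hazmat-classified: no → true
  battery watt-hours ≥ 33 Wh: 202 ≥ 33 is true
  number of pieces ≥ 29: 48 ≥ 29 is true
  shipment insured: yes → true
  declared value < 10087 USD: 35010 < 10087 is false
Combine:
[1.1] false AND false = false
[1.2] false OR true = true
[1.3] true OR false = true
[1] false OR true OR true = true
[2.1.1.1] true AND true = true
[2.1.1.2] exactly-one(true, true, true) = false
[2.1.1] true OR false = true
[2.1] NOT true = false
[2] NOT false = true
[3] true → false = false
[root] true OR true OR false = true
Overall: true → cleared

Cleared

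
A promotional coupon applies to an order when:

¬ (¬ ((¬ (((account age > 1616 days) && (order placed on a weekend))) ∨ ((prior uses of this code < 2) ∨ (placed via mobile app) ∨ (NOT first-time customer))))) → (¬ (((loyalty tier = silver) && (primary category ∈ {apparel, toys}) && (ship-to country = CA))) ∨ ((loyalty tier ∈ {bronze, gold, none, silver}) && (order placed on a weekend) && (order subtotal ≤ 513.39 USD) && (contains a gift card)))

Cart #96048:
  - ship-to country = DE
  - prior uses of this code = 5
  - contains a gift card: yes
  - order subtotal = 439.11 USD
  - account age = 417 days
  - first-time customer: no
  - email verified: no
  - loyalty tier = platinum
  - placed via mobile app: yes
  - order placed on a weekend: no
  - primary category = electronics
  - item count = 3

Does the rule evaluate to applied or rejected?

Atomic conditions:
  account age > 1616 days: 417 > 1616 is false
  order placed on a weekend: no → false
  prior uses of this code < 2: 5 < 2 is false
  placed via mobile app: yes → true
  NOT first-time customer: no → true
  loyalty tier = silver: platinum == silver is false
  primary category ∈ {apparel, toys}: electronics is not in the set → false
  ship-to country = CA: DE == CA is false
  loyalty tier ∈ {bronze, gold, none, silver}: platinum is not in the set → false
  order subtotal ≤ 513.39 USD: 439.11 ≤ 513.39 is true
  contains a gift card: yes → true
Combine:
[1.1.1.1.1] false AND false = false
[1.1.1.1] NOT false = true
[1.1.1.2] false OR true OR true = true
[1.1.1] true OR true = true
[1.1] NOT true = false
[1] NOT false = true
[2.1.1] false AND false AND false = false
[2.1] NOT false = true
[2.2] false AND false AND true AND true = false
[2] true OR false = true
[root] true → true = true
Overall: true → applied

Applied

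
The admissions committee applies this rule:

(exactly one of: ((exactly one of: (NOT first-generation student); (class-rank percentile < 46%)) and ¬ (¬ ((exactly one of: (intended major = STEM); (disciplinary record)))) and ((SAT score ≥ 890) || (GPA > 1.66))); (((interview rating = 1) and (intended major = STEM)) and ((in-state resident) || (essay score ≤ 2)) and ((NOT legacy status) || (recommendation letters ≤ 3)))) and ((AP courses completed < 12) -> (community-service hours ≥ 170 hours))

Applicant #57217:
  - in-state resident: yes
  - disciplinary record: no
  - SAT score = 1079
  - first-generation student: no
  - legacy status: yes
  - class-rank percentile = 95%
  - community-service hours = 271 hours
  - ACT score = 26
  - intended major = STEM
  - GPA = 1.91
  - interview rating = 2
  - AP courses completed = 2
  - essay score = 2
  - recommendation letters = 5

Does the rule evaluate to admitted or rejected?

Admitted

Atomic conditions:
  NOT first-generation student: no → true
  class-rank percentile < 46%: 95 < 46 is false
  intended major = STEM: STEM == STEM is true
  disciplinary record: no → false
  SAT score ≥ 890: 1079 ≥ 890 is true
  GPA > 1.66: 1.91 > 1.66 is true
  interview rating = 1: 2 == 1 is false
  in-state resident: yes → true
  essay score ≤ 2: 2 ≤ 2 is true
  NOT legacy status: yes → false
  recommendation letters ≤ 3: 5 ≤ 3 is false
  AP courses completed < 12: 2 < 12 is true
  community-service hours ≥ 170 hours: 271 ≥ 170 is true
Combine:
[1.1.1] exactly-one(true, false) = true
[1.1.2.1.1] exactly-one(true, false) = true
[1.1.2.1] NOT true = false
[1.1.2] NOT false = true
[1.1.3] true OR true = true
[1.1] true AND true AND true = true
[1.2.1] false AND true = false
[1.2.2] true OR true = true
[1.2.3] false OR false = false
[1.2] false AND true AND false = false
[1] exactly-one(true, false) = true
[2] true → true = true
[root] true AND true = true
Overall: true → admitted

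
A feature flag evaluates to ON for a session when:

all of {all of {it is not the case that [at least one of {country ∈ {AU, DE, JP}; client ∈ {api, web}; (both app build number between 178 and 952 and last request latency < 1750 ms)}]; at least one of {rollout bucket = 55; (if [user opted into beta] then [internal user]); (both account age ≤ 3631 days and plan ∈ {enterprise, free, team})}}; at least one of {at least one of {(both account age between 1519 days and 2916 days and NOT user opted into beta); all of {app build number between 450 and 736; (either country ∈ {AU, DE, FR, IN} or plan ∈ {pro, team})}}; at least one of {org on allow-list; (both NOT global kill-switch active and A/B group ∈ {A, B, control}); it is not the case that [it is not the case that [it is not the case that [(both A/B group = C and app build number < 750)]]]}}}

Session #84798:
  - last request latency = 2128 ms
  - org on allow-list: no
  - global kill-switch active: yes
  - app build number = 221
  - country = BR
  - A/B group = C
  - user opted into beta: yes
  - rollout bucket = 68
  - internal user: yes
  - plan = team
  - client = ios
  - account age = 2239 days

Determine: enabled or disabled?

Atomic conditions:
  country ∈ {AU, DE, JP}: BR is not in the set → false
  client ∈ {api, web}: ios is not in the set → false
  app build number between 178 and 952: 221 in [178, 952] is true
  last request latency < 1750 ms: 2128 < 1750 is false
  rollout bucket = 55: 68 == 55 is false
  user opted into beta: yes → true
  internal user: yes → true
  account age ≤ 3631 days: 2239 ≤ 3631 is true
  plan ∈ {enterprise, free, team}: team is in the set → true
  account age between 1519 days and 2916 days: 2239 in [1519, 2916] is true
  NOT user opted into beta: yes → false
  app build number between 450 and 736: 221 in [450, 736] is false
  country ∈ {AU, DE, FR, IN}: BR is not in the set → false
  plan ∈ {pro, team}: team is in the set → true
  org on allow-list: no → false
  NOT global kill-switch active: yes → false
  A/B group ∈ {A, B, control}: C is not in the set → false
  A/B group = C: C == C is true
  app build number < 750: 221 < 750 is true
Combine:
[1.1.1.3] true AND false = false
[1.1.1] false OR false OR false = false
[1.1] NOT false = true
[1.2.2] true → true = true
[1.2.3] true AND true = true
[1.2] false OR true OR true = true
[1] true AND true = true
[2.1.1] true AND false = false
[2.1.2.2] false OR true = true
[2.1.2] false AND true = false
[2.1] false OR false = false
[2.2.2] false AND false = false
[2.2.3.1.1.1] true AND true = true
[2.2.3.1.1] NOT true = false
[2.2.3.1] NOT false = true
[2.2.3] NOT true = false
[2.2] false OR false OR false = false
[2] false OR false = false
[root] true AND false = false
Overall: false → disabled

Disabled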